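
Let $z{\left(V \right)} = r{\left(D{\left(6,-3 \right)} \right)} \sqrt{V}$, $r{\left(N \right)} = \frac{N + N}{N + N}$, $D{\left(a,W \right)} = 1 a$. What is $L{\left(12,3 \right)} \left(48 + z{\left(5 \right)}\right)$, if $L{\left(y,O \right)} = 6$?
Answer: $288 + 6 \sqrt{5} \approx 301.42$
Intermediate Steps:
$D{\left(a,W \right)} = a$
$r{\left(N \right)} = 1$ ($r{\left(N \right)} = \frac{2 N}{2 N} = 2 N \frac{1}{2 N} = 1$)
$z{\left(V \right)} = \sqrt{V}$ ($z{\left(V \right)} = 1 \sqrt{V} = \sqrt{V}$)
$L{\left(12,3 \right)} \left(48 + z{\left(5 \right)}\right) = 6 \left(48 + \sqrt{5}\right) = 288 + 6 \sqrt{5}$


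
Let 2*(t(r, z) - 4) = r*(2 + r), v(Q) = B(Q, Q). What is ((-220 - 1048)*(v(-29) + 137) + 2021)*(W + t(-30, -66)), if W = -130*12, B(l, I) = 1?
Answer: 196485968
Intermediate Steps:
v(Q) = 1
W = -1560
t(r, z) = 4 + r*(2 + r)/2 (t(r, z) = 4 + (r*(2 + r))/2 = 4 + r*(2 + r)/2)
((-220 - 1048)*(v(-29) + 137) + 2021)*(W + t(-30, -66)) = ((-220 - 1048)*(1 + 137) + 2021)*(-1560 + (4 - 30 + (½)*(-30)²)) = (-1268*138 + 2021)*(-1560 + (4 - 30 + (½)*900)) = (-174984 + 2021)*(-1560 + (4 - 30 + 450)) = -172963*(-1560 + 424) = -172963*(-1136) = 196485968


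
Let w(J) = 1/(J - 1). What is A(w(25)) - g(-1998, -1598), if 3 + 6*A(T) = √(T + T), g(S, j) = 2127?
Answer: -4255/2 + √3/36 ≈ -2127.5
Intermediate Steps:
w(J) = 1/(-1 + J)
A(T) = -½ + √2*√T/6 (A(T) = -½ + √(T + T)/6 = -½ + √(2*T)/6 = -½ + (√2*√T)/6 = -½ + √2*√T/6)
A(w(25)) - g(-1998, -1598) = (-½ + √2*√(1/(-1 + 25))/6) - 1*2127 = (-½ + √2*√(1/24)/6) - 2127 = (-½ + √2*(√6/12)/6) - 2127 = (-½ + √3/36) - 2127 = -4255/2 + √3/36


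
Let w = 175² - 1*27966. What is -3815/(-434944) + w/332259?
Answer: 2424084181/144514058496 ≈ 0.016774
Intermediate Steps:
w = 2659 (w = 30625 - 27966 = 2659)
-3815/(-434944) + w/332259 = -3815/(-434944) + 2659/332259 = -3815*(-1/434944) + 2659*(1/332259) = 3815/434944 + 2659/332259 = 2424084181/144514058496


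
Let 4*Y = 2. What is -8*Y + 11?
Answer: 7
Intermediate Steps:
Y = ½ (Y = (¼)*2 = ½ ≈ 0.50000)
-8*Y + 11 = -8*½ + 11 = -4 + 11 = 7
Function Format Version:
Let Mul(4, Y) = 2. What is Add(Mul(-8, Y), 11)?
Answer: 7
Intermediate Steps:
Y = Rational(1, 2) (Y = Mul(Rational(1, 4), 2) = Rational(1, 2) ≈ 0.50000)
Add(Mul(-8, Y), 11) = Add(Mul(-8, Rational(1, 2)), 11) = Add(-4, 11) = 7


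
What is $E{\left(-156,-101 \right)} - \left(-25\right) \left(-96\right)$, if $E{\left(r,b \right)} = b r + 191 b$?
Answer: $-5935$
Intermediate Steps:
$E{\left(r,b \right)} = 191 b + b r$
$E{\left(-156,-101 \right)} - \left(-25\right) \left(-96\right) = - 101 \left(191 - 156\right) - \left(-25\right) \left(-96\right) = \left(-101\right) 35 - 2400 = -3535 - 2400 = -5935$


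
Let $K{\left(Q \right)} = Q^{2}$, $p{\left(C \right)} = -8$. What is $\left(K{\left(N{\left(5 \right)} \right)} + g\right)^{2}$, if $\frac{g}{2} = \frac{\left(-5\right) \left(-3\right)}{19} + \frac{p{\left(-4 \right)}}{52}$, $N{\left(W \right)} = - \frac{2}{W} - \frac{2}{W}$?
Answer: $\frac{139287204}{38130625} \approx 3.6529$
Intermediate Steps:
$N{\left(W \right)} = - \frac{4}{W}$
$g = \frac{314}{247}$ ($g = 2 \left(\frac{\left(-5\right) \left(-3\right)}{19} - \frac{8}{52}\right) = 2 \left(15 \cdot \frac{1}{19} - \frac{2}{13}\right) = 2 \left(\frac{15}{19} - \frac{2}{13}\right) = 2 \cdot \frac{157}{247} = \frac{314}{247} \approx 1.2713$)
$\left(K{\left(N{\left(5 \right)} \right)} + g\right)^{2} = \left(\left(- \frac{4}{5}\right)^{2} + \frac{314}{247}\right)^{2} = \left(\frac{16}{25} + \frac{314}{247}\right)^{2} = \left(\frac{11802}{6175}\right)^{2} = \frac{139287204}{38130625}$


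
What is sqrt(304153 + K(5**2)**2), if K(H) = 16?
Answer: sqrt(304409) ≈ 551.73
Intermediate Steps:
sqrt(304153 + K(5**2)**2) = sqrt(304153 + 16**2) = sqrt(304153 + 256) = sqrt(304409)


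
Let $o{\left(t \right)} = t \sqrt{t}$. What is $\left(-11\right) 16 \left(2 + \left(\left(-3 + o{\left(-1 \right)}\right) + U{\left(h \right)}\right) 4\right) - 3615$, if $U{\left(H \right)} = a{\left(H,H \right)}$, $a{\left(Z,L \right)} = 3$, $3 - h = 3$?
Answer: $-3967 + 704 i \approx -3967.0 + 704.0 i$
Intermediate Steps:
$h = 0$ ($h = 3 - 3 = 0$)
$o{\left(t \right)} = t^{\frac{3}{2}}$
$U{\left(H \right)} = 3$
$\left(-11\right) 16 \left(2 + \left(\left(-3 + o{\left(-1 \right)}\right) + U{\left(h \right)}\right) 4\right) - 3615 = \left(-11\right) 16 \left(2 + \left(\left(-3 + \left(-1\right)^{\frac{3}{2}}\right) + 3\right) 4\right) - 3615 = - 176 \left(2 + \left(\left(-3 - i\right) + 3\right) 4\right) - 3615 = - 176 \left(2 + - i 4\right) - 3615 = - 176 \left(2 - 4 i\right) - 3615 = \left(-352 + 704 i\right) - 3615 = -3967 + 704 i$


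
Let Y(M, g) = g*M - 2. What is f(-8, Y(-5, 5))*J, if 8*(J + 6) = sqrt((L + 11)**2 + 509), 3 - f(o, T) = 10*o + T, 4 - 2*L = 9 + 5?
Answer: -660 + 55*sqrt(545)/4 ≈ -339.00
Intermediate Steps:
Y(M, g) = -2 + M*g (Y(M, g) = M*g - 2 = -2 + M*g)
L = -5 (L = 2 - (9 + 5)/2 = 2 - 1/2*14 = 2 - 7 = -5)
f(o, T) = 3 - T - 10*o (f(o, T) = 3 - (10*o + T) = 3 - (T + 10*o) = 3 + (-T - 10*o) = 3 - T - 10*o)
J = -6 + sqrt(545)/8 (J = -6 + sqrt((-5 + 11)**2 + 509)/8 = -6 + sqrt(6**2 + 509)/8 = -6 + sqrt(36 + 509)/8 = -6 + sqrt(545)/8 ≈ -3.0818)
f(-8, Y(-5, 5))*J = (3 - (-2 - 5*5) - 10*(-8))*(-6 + sqrt(545)/8) = (3 - (-2 - 25) + 80)*(-6 + sqrt(545)/8) = (3 - 1*(-27) + 80)*(-6 + sqrt(545)/8) = (3 + 27 + 80)*(-6 + sqrt(545)/8) = 110*(-6 + sqrt(545)/8) = -660 + 55*sqrt(545)/4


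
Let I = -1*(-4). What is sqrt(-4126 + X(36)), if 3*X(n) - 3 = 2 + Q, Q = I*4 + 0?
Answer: I*sqrt(4119) ≈ 64.179*I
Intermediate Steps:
I = 4
Q = 16 (Q = 4*4 + 0 = 16 + 0 = 16)
X(n) = 7 (X(n) = 1 + (2 + 16)/3 = 1 + (1/3)*18 = 1 + 6 = 7)
sqrt(-4126 + X(36)) = sqrt(-4126 + 7) = sqrt(-4119) = I*sqrt(4119)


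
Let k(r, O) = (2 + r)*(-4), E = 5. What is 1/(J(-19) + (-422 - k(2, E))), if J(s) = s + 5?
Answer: -1/420 ≈ -0.0023810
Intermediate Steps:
J(s) = 5 + s
k(r, O) = -8 - 4*r
1/(J(-19) + (-422 - k(2, E))) = 1/((5 - 19) + (-422 - (-8 - 4*2))) = 1/(-14 + (-422 - (-8 - 8))) = 1/(-14 + (-422 - 1*(-16))) = 1/(-14 + (-422 + 16)) = 1/(-14 - 406) = 1/(-420) = -1/420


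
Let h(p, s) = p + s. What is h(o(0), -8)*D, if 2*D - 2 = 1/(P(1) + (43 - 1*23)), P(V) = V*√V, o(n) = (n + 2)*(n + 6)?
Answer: 86/21 ≈ 4.0952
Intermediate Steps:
o(n) = (2 + n)*(6 + n)
P(V) = V^(3/2)
D = 43/42 (D = 1 + 1/(2*(1^(3/2) + (43 - 1*23))) = 1 + 1/(2*(1 + (43 - 23))) = 1 + 1/(2*(1 + 20)) = 1 + (½)/21 = 1 + (½)*(1/21) = 1 + 1/42 = 43/42 ≈ 1.0238)
h(o(0), -8)*D = ((12 + 0² + 8*0) - 8)*(43/42) = ((12 + 0 + 0) - 8)*(43/42) = (12 - 8)*(43/42) = 4*(43/42) = 86/21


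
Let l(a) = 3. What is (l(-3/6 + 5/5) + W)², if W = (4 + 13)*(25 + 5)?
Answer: 263169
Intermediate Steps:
W = 510 (W = 17*30 = 510)
(l(-3/6 + 5/5) + W)² = (3 + 510)² = 513² = 263169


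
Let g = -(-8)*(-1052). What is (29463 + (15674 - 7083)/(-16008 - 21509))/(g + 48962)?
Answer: 552677390/760582141 ≈ 0.72665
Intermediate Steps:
g = -8416 (g = -1*8416 = -8416)
(29463 + (15674 - 7083)/(-16008 - 21509))/(g + 48962) = (29463 + (15674 - 7083)/(-16008 - 21509))/(-8416 + 48962) = (29463 + 8591/(-37517))/40546 = (29463 + 8591*(-1/37517))*(1/40546) = (29463 - 8591/37517)*(1/40546) = (1105354780/37517)*(1/40546) = 552677390/760582141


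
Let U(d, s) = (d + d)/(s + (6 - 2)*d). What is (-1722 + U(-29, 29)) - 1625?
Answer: -10039/3 ≈ -3346.3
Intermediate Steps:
U(d, s) = 2*d/(s + 4*d) (U(d, s) = (2*d)/(s + 4*d) = 2*d/(s + 4*d))
(-1722 + U(-29, 29)) - 1625 = (-1722 + 2*(-29)/(29 + 4*(-29))) - 1625 = (-1722 + 2*(-29)/(29 - 116)) - 1625 = (-1722 + 2*(-29)/(-87)) - 1625 = (-1722 + 2*(-29)*(-1/87)) - 1625 = (-1722 + ⅔) - 1625 = -5164/3 - 1625 = -10039/3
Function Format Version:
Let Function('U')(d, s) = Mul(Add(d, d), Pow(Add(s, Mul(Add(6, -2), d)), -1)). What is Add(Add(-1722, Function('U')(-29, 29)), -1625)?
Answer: Rational(-10039, 3) ≈ -3346.3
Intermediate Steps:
Function('U')(d, s) = Mul(2, d, Pow(Add(s, Mul(4, d)), -1)) (Function('U')(d, s) = Mul(Mul(2, d), Pow(Add(s, Mul(4, d)), -1)) = Mul(2, d, Pow(Add(s, Mul(4, d)), -1)))
Add(Add(-1722, Function('U')(-29, 29)), -1625) = Add(Add(-1722, Mul(2, -29, Pow(Add(29, Mul(4, -29)), -1))), -1625) = Add(Add(-1722, Mul(2, -29, Pow(Add(29, -116), -1))), -1625) = Add(Add(-1722, Mul(2, -29, Pow(-87, -1))), -1625) = Add(Add(-1722, Mul(2, -29, Rational(-1, 87))), -1625) = Add(Add(-1722, Rational(2, 3)), -1625) = Add(Rational(-5164, 3), -1625) = Rational(-10039, 3)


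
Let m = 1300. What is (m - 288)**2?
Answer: 1024144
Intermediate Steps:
(m - 288)**2 = (1300 - 288)**2 = 1012**2 = 1024144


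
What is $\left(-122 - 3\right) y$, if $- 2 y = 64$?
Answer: $4000$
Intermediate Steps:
$y = -32$ ($y = \left(- \frac{1}{2}\right) 64 = -32$)
$\left(-122 - 3\right) y = \left(-122 - 3\right) \left(-32\right) = \left(-125\right) \left(-32\right) = 4000$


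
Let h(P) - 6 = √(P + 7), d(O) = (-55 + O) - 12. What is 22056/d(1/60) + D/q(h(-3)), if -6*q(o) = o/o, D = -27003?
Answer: 649826982/4019 ≈ 1.6169e+5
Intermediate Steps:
d(O) = -67 + O
h(P) = 6 + √(7 + P) (h(P) = 6 + √(P + 7) = 6 + √(7 + P))
q(o) = -⅙ (q(o) = -o/(6*o) = -⅙*1 = -⅙)
22056/d(1/60) + D/q(h(-3)) = 22056/(-67 + 1/60) - 27003/(-⅙) = 22056/(-67 + 1/60) - 27003*(-6) = 22056/(-4019/60) + 162018 = 22056*(-60/4019) + 162018 = -1323360/4019 + 162018 = 649826982/4019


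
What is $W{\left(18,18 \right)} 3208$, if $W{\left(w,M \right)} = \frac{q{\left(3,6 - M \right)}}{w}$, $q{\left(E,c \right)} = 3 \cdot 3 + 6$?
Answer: $\frac{8020}{3} \approx 2673.3$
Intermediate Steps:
$q{\left(E,c \right)} = 15$ ($q{\left(E,c \right)} = 9 + 6 = 15$)
$W{\left(w,M \right)} = \frac{15}{w}$
$W{\left(18,18 \right)} 3208 = \frac{15}{18} \cdot 3208 = 15 \cdot \frac{1}{18} \cdot 3208 = \frac{5}{6} \cdot 3208 = \frac{8020}{3}$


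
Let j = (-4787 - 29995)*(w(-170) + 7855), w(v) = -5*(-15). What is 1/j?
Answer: -1/275821260 ≈ -3.6255e-9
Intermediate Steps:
w(v) = 75
j = -275821260 (j = (-4787 - 29995)*(75 + 7855) = -34782*7930 = -275821260)
1/j = 1/(-275821260) = -1/275821260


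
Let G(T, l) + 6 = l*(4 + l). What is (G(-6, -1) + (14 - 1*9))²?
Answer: 16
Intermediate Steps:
G(T, l) = -6 + l*(4 + l)
(G(-6, -1) + (14 - 1*9))² = ((-6 + (-1)² + 4*(-1)) + (14 - 1*9))² = ((-6 + 1 - 4) + (14 - 9))² = (-9 + 5)² = (-4)² = 16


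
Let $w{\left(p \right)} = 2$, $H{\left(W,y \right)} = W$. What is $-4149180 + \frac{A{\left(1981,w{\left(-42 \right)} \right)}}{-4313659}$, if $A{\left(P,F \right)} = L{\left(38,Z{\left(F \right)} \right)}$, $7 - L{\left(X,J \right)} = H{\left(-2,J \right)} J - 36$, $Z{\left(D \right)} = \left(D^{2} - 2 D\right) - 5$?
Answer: $- \frac{17898147649653}{4313659} \approx -4.1492 \cdot 10^{6}$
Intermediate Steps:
$Z{\left(D \right)} = -5 + D^{2} - 2 D$
$L{\left(X,J \right)} = 43 + 2 J$ ($L{\left(X,J \right)} = 7 - \left(- 2 J - 36\right) = 7 - \left(-36 - 2 J\right) = 7 + \left(36 + 2 J\right) = 43 + 2 J$)
$A{\left(P,F \right)} = 33 - 4 F + 2 F^{2}$ ($A{\left(P,F \right)} = 43 + 2 \left(-5 + F^{2} - 2 F\right) = 43 - \left(10 - 2 F^{2} + 4 F\right) = 33 - 4 F + 2 F^{2}$)
$-4149180 + \frac{A{\left(1981,w{\left(-42 \right)} \right)}}{-4313659} = -4149180 + \frac{33 - 8 + 2 \cdot 2^{2}}{-4313659} = -4149180 + \left(33 - 8 + 2 \cdot 4\right) \left(- \frac{1}{4313659}\right) = -4149180 + \left(33 - 8 + 8\right) \left(- \frac{1}{4313659}\right) = -4149180 + 33 \left(- \frac{1}{4313659}\right) = -4149180 - \frac{33}{4313659} = - \frac{17898147649653}{4313659}$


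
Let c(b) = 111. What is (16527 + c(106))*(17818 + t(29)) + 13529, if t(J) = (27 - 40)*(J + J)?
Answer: 283924361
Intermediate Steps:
t(J) = -26*J
(16527 + c(106))*(17818 + t(29)) + 13529 = (16527 + 111)*(17818 - 26*29) + 13529 = 16638*(17818 - 754) + 13529 = 16638*17064 + 13529 = 283910832 + 13529 = 283924361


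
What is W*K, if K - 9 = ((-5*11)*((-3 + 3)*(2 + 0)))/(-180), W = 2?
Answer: 18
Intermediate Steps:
K = 9 (K = 9 + ((-5*11)*((-3 + 3)*(2 + 0)))/(-180) = 9 - 0*2*(-1/180) = 9 - 55*0*(-1/180) = 9 + 0*(-1/180) = 9 + 0 = 9)
W*K = 2*9 = 18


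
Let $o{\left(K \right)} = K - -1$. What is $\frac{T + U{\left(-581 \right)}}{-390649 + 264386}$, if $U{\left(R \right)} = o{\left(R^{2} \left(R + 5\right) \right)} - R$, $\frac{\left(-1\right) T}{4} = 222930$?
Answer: $\frac{195326274}{126263} \approx 1547.0$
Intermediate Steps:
$T = -891720$ ($T = \left(-4\right) 222930 = -891720$)
$o{\left(K \right)} = 1 + K$ ($o{\left(K \right)} = K + 1 = 1 + K$)
$U{\left(R \right)} = 1 - R + R^{2} \left(5 + R\right)$ ($U{\left(R \right)} = \left(1 + R^{2} \left(R + 5\right)\right) - R = \left(1 + R^{2} \left(5 + R\right)\right) - R = 1 - R + R^{2} \left(5 + R\right)$)
$\frac{T + U{\left(-581 \right)}}{-390649 + 264386} = \frac{-891720 + \left(1 - -581 + \left(-581\right)^{2} \left(5 - 581\right)\right)}{-390649 + 264386} = \frac{-891720 + \left(1 + 581 + 337561 \left(-576\right)\right)}{-126263} = \left(-891720 + \left(1 + 581 - 194435136\right)\right) \left(- \frac{1}{126263}\right) = \left(-891720 - 194434554\right) \left(- \frac{1}{126263}\right) = \left(-195326274\right) \left(- \frac{1}{126263}\right) = \frac{195326274}{126263}$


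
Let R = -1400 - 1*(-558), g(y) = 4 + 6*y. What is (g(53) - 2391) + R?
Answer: -2911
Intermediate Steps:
R = -842 (R = -1400 + 558 = -842)
(g(53) - 2391) + R = ((4 + 6*53) - 2391) - 842 = ((4 + 318) - 2391) - 842 = (322 - 2391) - 842 = -2069 - 842 = -2911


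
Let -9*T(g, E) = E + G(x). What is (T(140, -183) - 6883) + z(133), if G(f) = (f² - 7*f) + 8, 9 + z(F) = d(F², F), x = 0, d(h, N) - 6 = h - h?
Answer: -61799/9 ≈ -6866.6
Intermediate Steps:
d(h, N) = 6 (d(h, N) = 6 + (h - h) = 6 + 0 = 6)
z(F) = -3 (z(F) = -9 + 6 = -3)
G(f) = 8 + f² - 7*f
T(g, E) = -8/9 - E/9 (T(g, E) = -(E + (8 + 0² - 7*0))/9 = -(E + (8 + 0 + 0))/9 = -(E + 8)/9 = -(8 + E)/9 = -8/9 - E/9)
(T(140, -183) - 6883) + z(133) = ((-8/9 - ⅑*(-183)) - 6883) - 3 = ((-8/9 + 61/3) - 6883) - 3 = (175/9 - 6883) - 3 = -61772/9 - 3 = -61799/9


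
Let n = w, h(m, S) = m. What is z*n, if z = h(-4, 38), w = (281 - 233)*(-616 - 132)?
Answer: 143616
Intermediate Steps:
w = -35904 (w = 48*(-748) = -35904)
n = -35904
z = -4
z*n = -4*(-35904) = 143616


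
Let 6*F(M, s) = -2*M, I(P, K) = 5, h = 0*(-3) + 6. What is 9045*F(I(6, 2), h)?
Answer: -15075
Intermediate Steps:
h = 6 (h = 0 + 6 = 6)
F(M, s) = -M/3 (F(M, s) = (-2*M)/6 = -M/3)
9045*F(I(6, 2), h) = 9045*(-⅓*5) = 9045*(-5/3) = -15075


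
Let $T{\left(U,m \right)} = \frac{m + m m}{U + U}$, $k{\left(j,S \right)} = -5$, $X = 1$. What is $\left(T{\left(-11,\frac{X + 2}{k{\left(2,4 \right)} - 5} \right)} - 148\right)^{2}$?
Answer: $\frac{106001685241}{4840000} \approx 21901.0$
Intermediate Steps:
$T{\left(U,m \right)} = \frac{m + m^{2}}{2 U}$
$\left(T{\left(-11,\frac{X + 2}{k{\left(2,4 \right)} - 5} \right)} - 148\right)^{2} = \left(\frac{\frac{1 + 2}{-5 - 5} \left(1 + \frac{1 + 2}{-5 - 5}\right)}{2 \left(-11\right)} - 148\right)^{2} = \left(\frac{1}{2} \frac{3}{-10} \left(- \frac{1}{11}\right) \left(1 + \frac{3}{-10}\right) - 148\right)^{2} = \left(\frac{1}{2} \cdot 3 \left(- \frac{1}{10}\right) \left(- \frac{1}{11}\right) \left(1 + 3 \left(- \frac{1}{10}\right)\right) - 148\right)^{2} = \left(\frac{1}{2} \left(- \frac{3}{10}\right) \left(- \frac{1}{11}\right) \left(1 - \frac{3}{10}\right) - 148\right)^{2} = \left(\frac{1}{2} \left(- \frac{3}{10}\right) \left(- \frac{1}{11}\right) \frac{7}{10} - 148\right)^{2} = \left(\frac{21}{2200} - 148\right)^{2} = \left(- \frac{325579}{2200}\right)^{2} = \frac{106001685241}{4840000}$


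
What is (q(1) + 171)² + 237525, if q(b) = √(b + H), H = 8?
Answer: 267801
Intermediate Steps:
q(b) = √(8 + b) (q(b) = √(b + 8) = √(8 + b))
(q(1) + 171)² + 237525 = (√(8 + 1) + 171)² + 237525 = (√9 + 171)² + 237525 = (3 + 171)² + 237525 = 174² + 237525 = 30276 + 237525 = 267801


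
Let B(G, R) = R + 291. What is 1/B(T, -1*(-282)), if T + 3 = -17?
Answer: 1/573 ≈ 0.0017452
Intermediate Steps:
T = -20 (T = -3 - 17 = -20)
B(G, R) = 291 + R
1/B(T, -1*(-282)) = 1/(291 - 1*(-282)) = 1/(291 + 282) = 1/573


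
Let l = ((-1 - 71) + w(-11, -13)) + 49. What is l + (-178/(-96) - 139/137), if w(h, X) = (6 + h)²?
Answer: 18673/6576 ≈ 2.8396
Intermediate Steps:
l = 2 (l = ((-1 - 71) + (6 - 11)²) + 49 = (-72 + (-5)²) + 49 = (-72 + 25) + 49 = -47 + 49 = 2)
l + (-178/(-96) - 139/137) = 2 + (-178/(-96) - 139/137) = 2 + (-178*(-1/96) - 139*1/137) = 2 + (89/48 - 139/137) = 2 + 5521/6576 = 18673/6576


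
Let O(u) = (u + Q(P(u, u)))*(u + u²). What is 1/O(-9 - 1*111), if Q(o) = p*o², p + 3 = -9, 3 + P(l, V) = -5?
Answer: -1/12680640 ≈ -7.8860e-8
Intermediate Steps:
P(l, V) = -8 (P(l, V) = -3 - 5 = -8)
p = -12 (p = -3 - 9 = -12)
Q(o) = -12*o²
O(u) = (-768 + u)*(u + u²) (O(u) = (u - 12*(-8)²)*(u + u²) = (u - 12*64)*(u + u²) = (u - 768)*(u + u²) = (-768 + u)*(u + u²))
1/O(-9 - 1*111) = 1/((-9 - 1*111)*(-768 + (-9 - 1*111)² - 767*(-9 - 1*111))) = 1/((-9 - 111)*(-768 + (-9 - 111)² - 767*(-9 - 111))) = 1/(-120*(-768 + (-120)² - 767*(-120))) = 1/(-120*(-768 + 14400 + 92040)) = 1/(-120*105672) = 1/(-12680640) = -1/12680640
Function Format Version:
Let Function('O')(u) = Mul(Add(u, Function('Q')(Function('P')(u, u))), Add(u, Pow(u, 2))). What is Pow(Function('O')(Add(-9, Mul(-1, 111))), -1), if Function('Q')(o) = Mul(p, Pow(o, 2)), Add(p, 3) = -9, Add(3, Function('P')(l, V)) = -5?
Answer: Rational(-1, 12680640) ≈ -7.8860e-8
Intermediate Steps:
Function('P')(l, V) = -8 (Function('P')(l, V) = Add(-3, -5) = -8)
p = -12 (p = Add(-3, -9) = -12)
Function('Q')(o) = Mul(-12, Pow(o, 2))
Function('O')(u) = Mul(Add(-768, u), Add(u, Pow(u, 2))) (Function('O')(u) = Mul(Add(u, Mul(-12, Pow(-8, 2))), Add(u, Pow(u, 2))) = Mul(Add(u, Mul(-12, 64)), Add(u, Pow(u, 2))) = Mul(Add(u, -768), Add(u, Pow(u, 2))) = Mul(Add(-768, u), Add(u, Pow(u, 2))))
Pow(Function('O')(Add(-9, Mul(-1, 111))), -1) = Pow(Mul(Add(-9, Mul(-1, 111)), Add(-768, Pow(Add(-9, Mul(-1, 111)), 2), Mul(-767, Add(-9, Mul(-1, 111))))), -1) = Pow(Mul(Add(-9, -111), Add(-768, Pow(Add(-9, -111), 2), Mul(-767, Add(-9, -111)))), -1) = Pow(Mul(-120, Add(-768, Pow(-120, 2), Mul(-767, -120))), -1) = Pow(Mul(-120, Add(-768, 14400, 92040)), -1) = Pow(Mul(-120, 105672), -1) = Pow(-12680640, -1) = Rational(-1, 12680640)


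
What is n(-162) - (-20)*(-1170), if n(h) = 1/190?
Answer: -4445999/190 ≈ -23400.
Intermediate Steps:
n(h) = 1/190
n(-162) - (-20)*(-1170) = 1/190 - (-20)*(-1170) = 1/190 - 1*23400 = 1/190 - 23400 = -4445999/190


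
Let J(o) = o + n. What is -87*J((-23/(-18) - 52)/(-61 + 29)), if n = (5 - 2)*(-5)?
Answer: 224083/192 ≈ 1167.1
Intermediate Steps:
n = -15 (n = 3*(-5) = -15)
J(o) = -15 + o (J(o) = o - 15 = -15 + o)
-87*J((-23/(-18) - 52)/(-61 + 29)) = -87*(-15 + (-23/(-18) - 52)/(-61 + 29)) = -87*(-15 + (-23*(-1/18) - 52)/(-32)) = -87*(-15 + (23/18 - 52)*(-1/32)) = -87*(-15 - 913/18*(-1/32)) = -87*(-15 + 913/576) = -87*(-7727/576) = 224083/192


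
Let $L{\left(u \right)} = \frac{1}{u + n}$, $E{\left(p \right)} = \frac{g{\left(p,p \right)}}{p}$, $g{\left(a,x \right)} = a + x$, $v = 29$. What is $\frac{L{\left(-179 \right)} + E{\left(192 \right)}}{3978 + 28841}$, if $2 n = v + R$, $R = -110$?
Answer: $\frac{876}{14407541} \approx 6.0802 \cdot 10^{-5}$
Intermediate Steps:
$n = - \frac{81}{2}$ ($n = \frac{29 - 110}{2} = \frac{1}{2} \left(-81\right) = - \frac{81}{2} \approx -40.5$)
$E{\left(p \right)} = 2$ ($E{\left(p \right)} = \frac{p + p}{p} = \frac{2 p}{p} = 2$)
$L{\left(u \right)} = \frac{1}{- \frac{81}{2} + u}$ ($L{\left(u \right)} = \frac{1}{u - \frac{81}{2}} = \frac{1}{- \frac{81}{2} + u}$)
$\frac{L{\left(-179 \right)} + E{\left(192 \right)}}{3978 + 28841} = \frac{\frac{2}{-81 + 2 \left(-179\right)} + 2}{3978 + 28841} = \frac{\frac{2}{-81 - 358} + 2}{32819} = \left(\frac{2}{-439} + 2\right) \frac{1}{32819} = \left(2 \left(- \frac{1}{439}\right) + 2\right) \frac{1}{32819} = \left(- \frac{2}{439} + 2\right) \frac{1}{32819} = \frac{876}{439} \cdot \frac{1}{32819} = \frac{876}{14407541}$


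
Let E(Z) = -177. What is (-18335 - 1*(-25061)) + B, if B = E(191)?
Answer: 6549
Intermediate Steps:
B = -177
(-18335 - 1*(-25061)) + B = (-18335 - 1*(-25061)) - 177 = (-18335 + 25061) - 177 = 6726 - 177 = 6549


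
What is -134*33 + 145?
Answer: -4277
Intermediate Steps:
-134*33 + 145 = -4422 + 145 = -4277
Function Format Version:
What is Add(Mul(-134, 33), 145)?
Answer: -4277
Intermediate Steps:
Add(Mul(-134, 33), 145) = Add(-4422, 145) = -4277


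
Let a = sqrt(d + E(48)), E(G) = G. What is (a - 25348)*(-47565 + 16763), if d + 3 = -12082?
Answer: 780769096 - 30802*I*sqrt(12037) ≈ 7.8077e+8 - 3.3794e+6*I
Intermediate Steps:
d = -12085 (d = -3 - 12082 = -12085)
a = I*sqrt(12037) (a = sqrt(-12085 + 48) = sqrt(-12037) = I*sqrt(12037) ≈ 109.71*I)
(a - 25348)*(-47565 + 16763) = (I*sqrt(12037) - 25348)*(-47565 + 16763) = (-25348 + I*sqrt(12037))*(-30802) = 780769096 - 30802*I*sqrt(12037)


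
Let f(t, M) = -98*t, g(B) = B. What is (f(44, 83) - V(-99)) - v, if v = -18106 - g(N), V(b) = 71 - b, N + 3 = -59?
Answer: 13562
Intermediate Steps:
N = -62 (N = -3 - 59 = -62)
v = -18044 (v = -18106 - 1*(-62) = -18106 + 62 = -18044)
(f(44, 83) - V(-99)) - v = (-98*44 - (71 - 1*(-99))) - 1*(-18044) = (-4312 - (71 + 99)) + 18044 = (-4312 - 1*170) + 18044 = (-4312 - 170) + 18044 = -4482 + 18044 = 13562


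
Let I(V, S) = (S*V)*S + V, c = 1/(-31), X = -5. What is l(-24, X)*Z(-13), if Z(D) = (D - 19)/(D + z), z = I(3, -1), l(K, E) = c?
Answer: -32/217 ≈ -0.14747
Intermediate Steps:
c = -1/31 ≈ -0.032258
l(K, E) = -1/31
I(V, S) = V + V*S² (I(V, S) = V*S² + V = V + V*S²)
z = 6 (z = 3*(1 + (-1)²) = 3*(1 + 1) = 3*2 = 6)
Z(D) = (-19 + D)/(6 + D) (Z(D) = (D - 19)/(D + 6) = (-19 + D)/(6 + D))
l(-24, X)*Z(-13) = -(-19 - 13)/(31*(6 - 13)) = -(-32)/(31*(-7)) = -(-1)*(-32)/217 = -1/31*32/7 = -32/217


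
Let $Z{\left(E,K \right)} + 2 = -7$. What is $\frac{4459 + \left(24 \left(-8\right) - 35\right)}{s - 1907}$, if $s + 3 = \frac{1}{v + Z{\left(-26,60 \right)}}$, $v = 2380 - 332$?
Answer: $- \frac{8629048}{3894489} \approx -2.2157$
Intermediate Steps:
$Z{\left(E,K \right)} = -9$ ($Z{\left(E,K \right)} = -2 - 7 = -9$)
$v = 2048$
$s = - \frac{6116}{2039}$ ($s = -3 + \frac{1}{2048 - 9} = -3 + \frac{1}{2039} = - \frac{6116}{2039} \approx -2.9995$)
$\frac{4459 + \left(24 \left(-8\right) - 35\right)}{s - 1907} = \frac{4459 + \left(24 \left(-8\right) - 35\right)}{- \frac{6116}{2039} - 1907} = \frac{4459 - 227}{- \frac{3894489}{2039}} = \left(4459 - 227\right) \left(- \frac{2039}{3894489}\right) = 4232 \left(- \frac{2039}{3894489}\right) = - \frac{8629048}{3894489}$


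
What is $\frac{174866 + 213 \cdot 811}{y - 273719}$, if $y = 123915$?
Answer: $- \frac{347609}{149804} \approx -2.3204$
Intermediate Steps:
$\frac{174866 + 213 \cdot 811}{y - 273719} = \frac{174866 + 213 \cdot 811}{123915 - 273719} = \frac{174866 + 172743}{-149804} = 347609 \left(- \frac{1}{149804}\right) = - \frac{347609}{149804}$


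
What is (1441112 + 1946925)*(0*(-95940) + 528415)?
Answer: 1790289571355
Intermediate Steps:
(1441112 + 1946925)*(0*(-95940) + 528415) = 3388037*(0 + 528415) = 3388037*528415 = 1790289571355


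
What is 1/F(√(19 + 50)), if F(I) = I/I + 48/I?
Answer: -23/745 + 16*√69/745 ≈ 0.14752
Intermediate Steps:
F(I) = 1 + 48/I
1/F(√(19 + 50)) = 1/((48 + √(19 + 50))/(√(19 + 50))) = 1/((48 + √69)/(√69)) = 1/((√69/69)*(48 + √69)) = 1/(√69*(48 + √69)/69) = √69/(48 + √69)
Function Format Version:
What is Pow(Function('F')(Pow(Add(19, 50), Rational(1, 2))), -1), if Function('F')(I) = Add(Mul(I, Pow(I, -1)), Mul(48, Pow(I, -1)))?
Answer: Add(Rational(-23, 745), Mul(Rational(16, 745), Pow(69, Rational(1, 2)))) ≈ 0.14752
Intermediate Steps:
Function('F')(I) = Add(1, Mul(48, Pow(I, -1)))
Pow(Function('F')(Pow(Add(19, 50), Rational(1, 2))), -1) = Pow(Mul(Pow(Pow(Add(19, 50), Rational(1, 2)), -1), Add(48, Pow(Add(19, 50), Rational(1, 2)))), -1) = Pow(Mul(Pow(Pow(69, Rational(1, 2)), -1), Add(48, Pow(69, Rational(1, 2)))), -1) = Pow(Mul(Mul(Rational(1, 69), Pow(69, Rational(1, 2))), Add(48, Pow(69, Rational(1, 2)))), -1) = Pow(Mul(Rational(1, 69), Pow(69, Rational(1, 2)), Add(48, Pow(69, Rational(1, 2)))), -1) = Mul(Pow(69, Rational(1, 2)), Pow(Add(48, Pow(69, Rational(1, 2))), -1))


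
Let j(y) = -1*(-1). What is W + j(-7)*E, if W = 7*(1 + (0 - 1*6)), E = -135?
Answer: -170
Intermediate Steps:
j(y) = 1
W = -35 (W = 7*(1 + (0 - 6)) = 7*(1 - 6) = 7*(-5) = -35)
W + j(-7)*E = -35 + 1*(-135) = -35 - 135 = -170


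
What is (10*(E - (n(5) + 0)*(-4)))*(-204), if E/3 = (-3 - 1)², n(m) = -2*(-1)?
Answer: -114240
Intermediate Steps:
n(m) = 2 (n(m) = -1*(-2) = 2)
E = 48 (E = 3*(-3 - 1)² = 3*(-4)² = 3*16 = 48)
(10*(E - (n(5) + 0)*(-4)))*(-204) = (10*(48 - (2 + 0)*(-4)))*(-204) = (10*(48 - 2*(-4)))*(-204) = (10*(48 - 1*(-8)))*(-204) = (10*(48 + 8))*(-204) = (10*56)*(-204) = 560*(-204) = -114240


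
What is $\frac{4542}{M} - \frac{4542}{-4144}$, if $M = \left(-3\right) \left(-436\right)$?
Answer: $\frac{1031791}{225848} \approx 4.5685$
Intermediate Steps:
$M = 1308$
$\frac{4542}{M} - \frac{4542}{-4144} = \frac{4542}{1308} - \frac{4542}{-4144} = 4542 \cdot \frac{1}{1308} - - \frac{2271}{2072} = \frac{757}{218} + \frac{2271}{2072} = \frac{1031791}{225848}$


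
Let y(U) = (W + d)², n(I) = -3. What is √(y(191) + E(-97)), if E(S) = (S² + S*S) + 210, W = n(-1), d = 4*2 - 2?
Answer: √19037 ≈ 137.97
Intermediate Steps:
d = 6 (d = 8 - 2 = 6)
W = -3
E(S) = 210 + 2*S² (E(S) = (S² + S²) + 210 = 2*S² + 210 = 210 + 2*S²)
y(U) = 9 (y(U) = (-3 + 6)² = 3² = 9)
√(y(191) + E(-97)) = √(9 + (210 + 2*(-97)²)) = √(9 + (210 + 2*9409)) = √(9 + (210 + 18818)) = √(9 + 19028) = √19037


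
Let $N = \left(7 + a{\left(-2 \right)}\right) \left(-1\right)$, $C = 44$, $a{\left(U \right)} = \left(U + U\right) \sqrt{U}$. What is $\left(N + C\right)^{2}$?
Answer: $1337 + 296 i \sqrt{2} \approx 1337.0 + 418.61 i$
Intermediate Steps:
$a{\left(U \right)} = 2 U^{\frac{3}{2}}$ ($a{\left(U \right)} = 2 U \sqrt{U} = 2 U^{\frac{3}{2}}$)
$N = -7 + 4 i \sqrt{2}$ ($N = \left(7 + 2 \left(-2\right)^{\frac{3}{2}}\right) \left(-1\right) = \left(7 + 2 \left(- 2 i \sqrt{2}\right)\right) \left(-1\right) = \left(7 - 4 i \sqrt{2}\right) \left(-1\right) = -7 + 4 i \sqrt{2} \approx -7.0 + 5.6569 i$)
$\left(N + C\right)^{2} = \left(\left(-7 + 4 i \sqrt{2}\right) + 44\right)^{2} = \left(37 + 4 i \sqrt{2}\right)^{2}$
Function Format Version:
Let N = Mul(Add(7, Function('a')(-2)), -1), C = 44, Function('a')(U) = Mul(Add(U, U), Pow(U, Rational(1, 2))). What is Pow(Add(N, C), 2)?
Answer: Add(1337, Mul(296, I, Pow(2, Rational(1, 2)))) ≈ Add(1337.0, Mul(418.61, I))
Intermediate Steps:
Function('a')(U) = Mul(2, Pow(U, Rational(3, 2))) (Function('a')(U) = Mul(Mul(2, U), Pow(U, Rational(1, 2))) = Mul(2, Pow(U, Rational(3, 2))))
N = Add(-7, Mul(4, I, Pow(2, Rational(1, 2)))) (N = Mul(Add(7, Mul(2, Pow(-2, Rational(3, 2)))), -1) = Mul(Add(7, Mul(2, Mul(-2, I, Pow(2, Rational(1, 2))))), -1) = Mul(Add(7, Mul(-4, I, Pow(2, Rational(1, 2)))), -1) = Add(-7, Mul(4, I, Pow(2, Rational(1, 2)))) ≈ Add(-7.0000, Mul(5.6569, I)))
Pow(Add(N, C), 2) = Pow(Add(Add(-7, Mul(4, I, Pow(2, Rational(1, 2)))), 44), 2) = Pow(Add(37, Mul(4, I, Pow(2, Rational(1, 2)))), 2)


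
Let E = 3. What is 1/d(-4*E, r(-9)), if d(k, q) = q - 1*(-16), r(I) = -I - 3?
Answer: 1/22 ≈ 0.045455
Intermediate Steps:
r(I) = -3 - I
d(k, q) = 16 + q (d(k, q) = q + 16 = 16 + q)
1/d(-4*E, r(-9)) = 1/(16 + (-3 - 1*(-9))) = 1/(16 + (-3 + 9)) = 1/(16 + 6) = 1/22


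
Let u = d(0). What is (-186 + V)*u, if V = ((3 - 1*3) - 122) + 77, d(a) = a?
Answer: 0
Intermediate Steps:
u = 0
V = -45 (V = ((3 - 3) - 122) + 77 = (0 - 122) + 77 = -122 + 77 = -45)
(-186 + V)*u = (-186 - 45)*0 = -231*0 = 0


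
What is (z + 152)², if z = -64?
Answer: 7744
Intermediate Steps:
(z + 152)² = (-64 + 152)² = 88² = 7744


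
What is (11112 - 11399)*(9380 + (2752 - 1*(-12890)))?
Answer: -7181314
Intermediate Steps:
(11112 - 11399)*(9380 + (2752 - 1*(-12890))) = -287*(9380 + (2752 + 12890)) = -287*(9380 + 15642) = -287*25022 = -7181314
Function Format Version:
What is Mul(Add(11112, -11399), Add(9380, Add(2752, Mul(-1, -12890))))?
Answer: -7181314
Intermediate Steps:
Mul(Add(11112, -11399), Add(9380, Add(2752, Mul(-1, -12890)))) = Mul(-287, Add(9380, Add(2752, 12890))) = Mul(-287, Add(9380, 15642)) = Mul(-287, 25022) = -7181314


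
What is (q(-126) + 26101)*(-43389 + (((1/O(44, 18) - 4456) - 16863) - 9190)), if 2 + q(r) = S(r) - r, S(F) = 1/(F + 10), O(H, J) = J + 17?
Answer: -7868173074471/4060 ≈ -1.9380e+9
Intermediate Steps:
O(H, J) = 17 + J
S(F) = 1/(10 + F)
q(r) = -2 + 1/(10 + r) - r (q(r) = -2 + (1/(10 + r) - r) = -2 + 1/(10 + r) - r)
(q(-126) + 26101)*(-43389 + (((1/O(44, 18) - 4456) - 16863) - 9190)) = ((1 - (2 - 126)*(10 - 126))/(10 - 126) + 26101)*(-43389 + (((1/(17 + 18) - 4456) - 16863) - 9190)) = ((1 - 1*(-124)*(-116))/(-116) + 26101)*(-43389 + (((1/35 - 4456) - 16863) - 9190)) = (-(1 - 14384)/116 + 26101)*(-43389 + (((1/35 - 4456) - 16863) - 9190)) = (-1/116*(-14383) + 26101)*(-43389 + ((-155959/35 - 16863) - 9190)) = (14383/116 + 26101)*(-43389 + (-746164/35 - 9190)) = 3042099*(-43389 - 1067814/35)/116 = (3042099/116)*(-2586429/35) = -7868173074471/4060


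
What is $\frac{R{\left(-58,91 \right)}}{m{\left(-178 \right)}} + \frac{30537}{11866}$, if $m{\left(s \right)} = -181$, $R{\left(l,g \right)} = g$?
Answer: $\frac{4447391}{2147746} \approx 2.0707$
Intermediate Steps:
$\frac{R{\left(-58,91 \right)}}{m{\left(-178 \right)}} + \frac{30537}{11866} = \frac{91}{-181} + \frac{30537}{11866} = 91 \left(- \frac{1}{181}\right) + 30537 \cdot \frac{1}{11866} = - \frac{91}{181} + \frac{30537}{11866} = \frac{4447391}{2147746}$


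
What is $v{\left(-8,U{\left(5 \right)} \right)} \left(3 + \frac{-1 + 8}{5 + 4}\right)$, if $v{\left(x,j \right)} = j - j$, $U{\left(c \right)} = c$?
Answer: $0$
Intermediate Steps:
$v{\left(x,j \right)} = 0$
$v{\left(-8,U{\left(5 \right)} \right)} \left(3 + \frac{-1 + 8}{5 + 4}\right) = 0 \left(3 + \frac{-1 + 8}{5 + 4}\right) = 0 \left(3 + \frac{7}{9}\right) = 0 \cdot \frac{34}{9} = 0$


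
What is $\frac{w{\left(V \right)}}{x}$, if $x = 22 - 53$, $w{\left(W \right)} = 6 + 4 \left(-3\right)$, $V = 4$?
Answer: $\frac{6}{31} \approx 0.19355$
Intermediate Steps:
$w{\left(W \right)} = -6$ ($w{\left(W \right)} = 6 - 12 = -6$)
$x = -31$ ($x = 22 - 53 = -31$)
$\frac{w{\left(V \right)}}{x} = - \frac{6}{-31} = \left(-6\right) \left(- \frac{1}{31}\right) = \frac{6}{31}$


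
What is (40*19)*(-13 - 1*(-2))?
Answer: -8360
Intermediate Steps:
(40*19)*(-13 - 1*(-2)) = 760*(-13 + 2) = 760*(-11) = -8360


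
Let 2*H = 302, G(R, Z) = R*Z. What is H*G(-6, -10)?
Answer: 9060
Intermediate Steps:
H = 151 (H = (½)*302 = 151)
H*G(-6, -10) = 151*(-6*(-10)) = 151*60 = 9060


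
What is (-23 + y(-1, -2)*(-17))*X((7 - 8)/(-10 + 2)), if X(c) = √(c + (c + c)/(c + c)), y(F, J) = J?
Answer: 33*√2/4 ≈ 11.667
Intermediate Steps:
X(c) = √(1 + c) (X(c) = √(c + (2*c)/((2*c))) = √(c + (2*c)*(1/(2*c))) = √(c + 1) = √(1 + c))
(-23 + y(-1, -2)*(-17))*X((7 - 8)/(-10 + 2)) = (-23 - 2*(-17))*√(1 + (7 - 8)/(-10 + 2)) = (-23 + 34)*√(1 - 1/(-8)) = 11*√(1 - 1*(-⅛)) = 11*√(1 + ⅛) = 11*√(9/8) = 11*(3*√2/4) = 33*√2/4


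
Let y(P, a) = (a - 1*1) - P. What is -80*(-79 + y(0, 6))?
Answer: 5920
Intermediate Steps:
y(P, a) = -1 + a - P (y(P, a) = (a - 1) - P = (-1 + a) - P = -1 + a - P)
-80*(-79 + y(0, 6)) = -80*(-79 + (-1 + 6 - 1*0)) = -80*(-79 + (-1 + 6 + 0)) = -80*(-79 + 5) = -80*(-74) = 5920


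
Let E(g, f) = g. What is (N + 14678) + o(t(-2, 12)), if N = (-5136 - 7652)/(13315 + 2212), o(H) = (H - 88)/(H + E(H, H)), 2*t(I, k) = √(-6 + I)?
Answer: 455800563/31054 + 22*I*√2 ≈ 14678.0 + 31.113*I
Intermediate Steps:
t(I, k) = √(-6 + I)/2
o(H) = (-88 + H)/(2*H) (o(H) = (H - 88)/(H + H) = (-88 + H)/((2*H)) = (-88 + H)*(1/(2*H)) = (-88 + H)/(2*H))
N = -12788/15527 ≈ -0.82360
(N + 14678) + o(t(-2, 12)) = (-12788/15527 + 14678) + (-88 + √(-6 - 2)/2)/(2*((√(-6 - 2)/2))) = 227892518/15527 + (-88 + √(-8)/2)/(2*((√(-8)/2))) = 227892518/15527 + (-88 + (2*I*√2)/2)/(2*(((2*I*√2)/2))) = 227892518/15527 + (-88 + I*√2)/(2*((I*√2))) = 227892518/15527 + (-I*√2/2)*(-88 + I*√2)/2 = 227892518/15527 - I*√2*(-88 + I*√2)/4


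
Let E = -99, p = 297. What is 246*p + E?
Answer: 72963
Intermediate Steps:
246*p + E = 246*297 - 99 = 73062 - 99 = 72963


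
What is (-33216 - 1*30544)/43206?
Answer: -31880/21603 ≈ -1.4757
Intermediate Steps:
(-33216 - 1*30544)/43206 = (-33216 - 30544)*(1/43206) = -63760*1/43206 = -31880/21603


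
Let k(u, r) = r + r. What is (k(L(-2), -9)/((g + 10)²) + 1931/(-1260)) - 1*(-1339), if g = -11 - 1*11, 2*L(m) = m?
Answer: 3370103/2520 ≈ 1337.3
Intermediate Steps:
L(m) = m/2
g = -22 (g = -11 - 11 = -22)
k(u, r) = 2*r
(k(L(-2), -9)/((g + 10)²) + 1931/(-1260)) - 1*(-1339) = ((2*(-9))/((-22 + 10)²) + 1931/(-1260)) - 1*(-1339) = (-18/((-12)²) + 1931*(-1/1260)) + 1339 = (-18/144 - 1931/1260) + 1339 = (-18*1/144 - 1931/1260) + 1339 = (-⅛ - 1931/1260) + 1339 = -4177/2520 + 1339 = 3370103/2520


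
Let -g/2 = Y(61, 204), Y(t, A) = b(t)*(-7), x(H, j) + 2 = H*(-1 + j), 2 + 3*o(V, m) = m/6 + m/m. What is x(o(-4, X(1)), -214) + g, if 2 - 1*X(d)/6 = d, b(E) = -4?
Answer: -58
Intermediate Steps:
X(d) = 12 - 6*d
o(V, m) = -⅓ + m/18 (o(V, m) = -⅔ + (m/6 + m/m)/3 = -⅔ + (m*(⅙) + 1)/3 = -⅔ + (m/6 + 1)/3 = -⅔ + (1 + m/6)/3 = -⅔ + (⅓ + m/18) = -⅓ + m/18)
x(H, j) = -2 + H*(-1 + j)
Y(t, A) = 28 (Y(t, A) = -4*(-7) = 28)
g = -56 (g = -2*28 = -56)
x(o(-4, X(1)), -214) + g = (-2 - (-⅓ + (12 - 6*1)/18) + (-⅓ + (12 - 6*1)/18)*(-214)) - 56 = (-2 - (-⅓ + (12 - 6)/18) + (-⅓ + (12 - 6)/18)*(-214)) - 56 = (-2 - (-⅓ + (1/18)*6) + (-⅓ + (1/18)*6)*(-214)) - 56 = (-2 - (-⅓ + ⅓) + (-⅓ + ⅓)*(-214)) - 56 = (-2 - 1*0 + 0*(-214)) - 56 = (-2 + 0 + 0) - 56 = -2 - 56 = -58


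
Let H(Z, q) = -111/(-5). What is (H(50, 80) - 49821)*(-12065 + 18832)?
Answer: -1684942398/5 ≈ -3.3699e+8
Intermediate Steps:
H(Z, q) = 111/5 (H(Z, q) = -111*(-⅕) = 111/5)
(H(50, 80) - 49821)*(-12065 + 18832) = (111/5 - 49821)*(-12065 + 18832) = -248994/5*6767 = -1684942398/5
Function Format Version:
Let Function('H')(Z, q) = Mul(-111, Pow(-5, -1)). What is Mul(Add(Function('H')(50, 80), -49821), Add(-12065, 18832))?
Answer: Rational(-1684942398, 5) ≈ -3.3699e+8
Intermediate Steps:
Function('H')(Z, q) = Rational(111, 5) (Function('H')(Z, q) = Mul(-111, Rational(-1, 5)) = Rational(111, 5))
Mul(Add(Function('H')(50, 80), -49821), Add(-12065, 18832)) = Mul(Add(Rational(111, 5), -49821), Add(-12065, 18832)) = Mul(Rational(-248994, 5), 6767) = Rational(-1684942398, 5)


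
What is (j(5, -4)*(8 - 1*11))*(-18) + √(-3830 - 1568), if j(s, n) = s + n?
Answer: 54 + I*√5398 ≈ 54.0 + 73.471*I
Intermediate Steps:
j(s, n) = n + s
(j(5, -4)*(8 - 1*11))*(-18) + √(-3830 - 1568) = ((-4 + 5)*(8 - 1*11))*(-18) + √(-3830 - 1568) = (1*(8 - 11))*(-18) + √(-5398) = (1*(-3))*(-18) + I*√5398 = -3*(-18) + I*√5398 = 54 + I*√5398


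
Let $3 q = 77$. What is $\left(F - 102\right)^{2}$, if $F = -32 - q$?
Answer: $\frac{229441}{9} \approx 25493.0$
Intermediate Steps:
$q = \frac{77}{3}$ ($q = \frac{1}{3} \cdot 77 = \frac{77}{3} \approx 25.667$)
$F = - \frac{173}{3}$ ($F = -32 - \frac{77}{3} = - \frac{173}{3} \approx -57.667$)
$\left(F - 102\right)^{2} = \left(- \frac{173}{3} - 102\right)^{2} = \left(- \frac{479}{3}\right)^{2} = \frac{229441}{9}$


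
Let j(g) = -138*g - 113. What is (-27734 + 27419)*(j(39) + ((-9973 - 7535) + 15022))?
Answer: 2514015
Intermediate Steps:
j(g) = -113 - 138*g
(-27734 + 27419)*(j(39) + ((-9973 - 7535) + 15022)) = (-27734 + 27419)*((-113 - 138*39) + ((-9973 - 7535) + 15022)) = -315*((-113 - 5382) + (-17508 + 15022)) = -315*(-5495 - 2486) = -315*(-7981) = 2514015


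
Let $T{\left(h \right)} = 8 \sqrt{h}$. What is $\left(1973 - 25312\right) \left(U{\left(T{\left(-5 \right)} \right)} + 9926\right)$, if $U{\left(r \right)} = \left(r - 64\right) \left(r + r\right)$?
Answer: $-216725954 + 23899136 i \sqrt{5} \approx -2.1673 \cdot 10^{8} + 5.344 \cdot 10^{7} i$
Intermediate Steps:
$U{\left(r \right)} = 2 r \left(-64 + r\right)$ ($U{\left(r \right)} = \left(-64 + r\right) 2 r = 2 r \left(-64 + r\right)$)
$\left(1973 - 25312\right) \left(U{\left(T{\left(-5 \right)} \right)} + 9926\right) = \left(1973 - 25312\right) \left(2 \cdot 8 \sqrt{-5} \left(-64 + 8 \sqrt{-5}\right) + 9926\right) = - 23339 \left(2 \cdot 8 i \sqrt{5} \left(-64 + 8 i \sqrt{5}\right) + 9926\right) = - 23339 \left(16 i \sqrt{5} \left(-64 + 8 i \sqrt{5}\right) + 9926\right) = - 23339 \left(9926 + 16 i \sqrt{5} \left(-64 + 8 i \sqrt{5}\right)\right) = -231662914 - 373424 i \sqrt{5} \left(-64 + 8 i \sqrt{5}\right)$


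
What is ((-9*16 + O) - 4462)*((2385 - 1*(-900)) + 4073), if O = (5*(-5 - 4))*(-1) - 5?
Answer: -33596628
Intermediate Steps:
O = 40 (O = (5*(-9))*(-1) - 5 = -45*(-1) - 5 = 45 - 5 = 40)
((-9*16 + O) - 4462)*((2385 - 1*(-900)) + 4073) = ((-9*16 + 40) - 4462)*((2385 - 1*(-900)) + 4073) = ((-144 + 40) - 4462)*((2385 + 900) + 4073) = (-104 - 4462)*(3285 + 4073) = -4566*7358 = -33596628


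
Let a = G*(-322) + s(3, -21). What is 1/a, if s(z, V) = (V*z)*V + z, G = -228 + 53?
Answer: 1/57676 ≈ 1.7338e-5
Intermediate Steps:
G = -175
s(z, V) = z + z*V**2 (s(z, V) = z*V**2 + z = z + z*V**2)
a = 57676 (a = -175*(-322) + 3*(1 + (-21)**2) = 56350 + 3*(1 + 441) = 56350 + 3*442 = 56350 + 1326 = 57676)
1/a = 1/57676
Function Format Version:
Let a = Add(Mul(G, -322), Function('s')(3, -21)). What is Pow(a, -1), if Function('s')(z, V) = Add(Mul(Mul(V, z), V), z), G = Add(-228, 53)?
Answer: Rational(1, 57676) ≈ 1.7338e-5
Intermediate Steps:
G = -175
Function('s')(z, V) = Add(z, Mul(z, Pow(V, 2))) (Function('s')(z, V) = Add(Mul(z, Pow(V, 2)), z) = Add(z, Mul(z, Pow(V, 2))))
a = 57676 (a = Add(Mul(-175, -322), Mul(3, Add(1, Pow(-21, 2)))) = Add(56350, Mul(3, Add(1, 441))) = Add(56350, Mul(3, 442)) = Add(56350, 1326) = 57676)
Pow(a, -1) = Pow(57676, -1) = Rational(1, 57676)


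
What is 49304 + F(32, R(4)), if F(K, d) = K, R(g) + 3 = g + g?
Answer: 49336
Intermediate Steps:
R(g) = -3 + 2*g (R(g) = -3 + (g + g) = -3 + 2*g)
49304 + F(32, R(4)) = 49304 + 32 = 49336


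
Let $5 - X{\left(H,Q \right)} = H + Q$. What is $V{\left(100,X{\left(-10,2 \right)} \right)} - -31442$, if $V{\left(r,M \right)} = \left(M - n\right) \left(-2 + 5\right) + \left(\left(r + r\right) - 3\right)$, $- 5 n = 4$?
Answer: $\frac{158402}{5} \approx 31680.0$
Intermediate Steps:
$n = - \frac{4}{5}$ ($n = \left(- \frac{1}{5}\right) 4 = - \frac{4}{5} \approx -0.8$)
$X{\left(H,Q \right)} = 5 - H - Q$ ($X{\left(H,Q \right)} = 5 - \left(H + Q\right) = 5 - H - Q$)
$V{\left(r,M \right)} = - \frac{3}{5} + 2 r + 3 M$ ($V{\left(r,M \right)} = \left(M - - \frac{4}{5}\right) \left(-2 + 5\right) + \left(\left(r + r\right) - 3\right) = \left(M + \frac{4}{5}\right) 3 + \left(2 r - 3\right) = \left(\frac{4}{5} + M\right) 3 + \left(-3 + 2 r\right) = \left(\frac{12}{5} + 3 M\right) + \left(-3 + 2 r\right) = - \frac{3}{5} + 2 r + 3 M$)
$V{\left(100,X{\left(-10,2 \right)} \right)} - -31442 = \left(- \frac{3}{5} + 2 \cdot 100 + 3 \left(5 - -10 - 2\right)\right) - -31442 = \left(- \frac{3}{5} + 200 + 3 \left(5 + 10 - 2\right)\right) + 31442 = \left(- \frac{3}{5} + 200 + 3 \cdot 13\right) + 31442 = \left(- \frac{3}{5} + 200 + 39\right) + 31442 = \frac{1192}{5} + 31442 = \frac{158402}{5}$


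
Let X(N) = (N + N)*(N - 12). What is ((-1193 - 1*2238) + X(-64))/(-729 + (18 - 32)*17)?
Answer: -6297/967 ≈ -6.5119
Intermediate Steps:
X(N) = 2*N*(-12 + N) (X(N) = (2*N)*(-12 + N) = 2*N*(-12 + N))
((-1193 - 1*2238) + X(-64))/(-729 + (18 - 32)*17) = ((-1193 - 1*2238) + 2*(-64)*(-12 - 64))/(-729 + (18 - 32)*17) = ((-1193 - 2238) + 2*(-64)*(-76))/(-729 - 14*17) = (-3431 + 9728)/(-729 - 238) = 6297/(-967) = 6297*(-1/967) = -6297/967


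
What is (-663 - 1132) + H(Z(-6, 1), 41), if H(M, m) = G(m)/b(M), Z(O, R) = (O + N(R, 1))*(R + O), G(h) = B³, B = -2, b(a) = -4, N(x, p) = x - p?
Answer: -1793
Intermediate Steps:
G(h) = -8 (G(h) = (-2)³ = -8)
Z(O, R) = (O + R)*(-1 + O + R) (Z(O, R) = (O + (R - 1*1))*(R + O) = (O + (R - 1))*(O + R) = (O + (-1 + R))*(O + R) = (-1 + O + R)*(O + R) = (O + R)*(-1 + O + R))
H(M, m) = 2 (H(M, m) = -8/(-4) = -8*(-¼) = 2)
(-663 - 1132) + H(Z(-6, 1), 41) = (-663 - 1132) + 2 = -1795 + 2 = -1793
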